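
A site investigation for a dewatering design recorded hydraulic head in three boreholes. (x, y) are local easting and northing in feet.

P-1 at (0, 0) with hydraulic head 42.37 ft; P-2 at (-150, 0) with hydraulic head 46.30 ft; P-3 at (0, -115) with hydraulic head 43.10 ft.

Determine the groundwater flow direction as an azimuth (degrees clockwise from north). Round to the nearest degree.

∂h/∂x = (46.30 − 42.37) / (-150 − 0) = -0.02620
∂h/∂y = (43.10 − 42.37) / (-115 − 0) = -0.006348
Flow direction (−∇h) has components (+0.02620 E, +0.006348 N).
Azimuth = atan2(E, N) = atan2(+0.02620, +0.006348) = 76.4° ≈ 076°.

076°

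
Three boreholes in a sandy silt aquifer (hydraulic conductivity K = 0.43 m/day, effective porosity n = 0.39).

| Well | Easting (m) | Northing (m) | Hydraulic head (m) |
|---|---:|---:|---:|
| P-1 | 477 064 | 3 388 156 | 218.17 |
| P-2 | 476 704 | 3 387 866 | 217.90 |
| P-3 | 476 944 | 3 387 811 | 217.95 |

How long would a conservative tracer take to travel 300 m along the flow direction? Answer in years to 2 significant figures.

Differences from P-1: to P-2 (Δx, Δy, Δh) = (-360, -290, -0.27); to P-3 = (-120, -345, -0.22).
Determinant of the coordinate differences = (-360)·(-345) − (-120)·(-290) = 89400.
∂h/∂x = [(-0.27)·(-345) − (-0.22)·(-290)] / 89400 = +0.0003283
∂h/∂y = [(-360)·(-0.22) − (-120)·(-0.27)] / 89400 = +0.0005235
|∇h| = √(0.0003283² + 0.0005235²) = 0.0006179
Seepage velocity v = K·i/n = 0.43 × 0.0006179 / 0.39 = 0.0006813 m/day.
t = 300 / 0.0006813 = 4.403e+05 days = 1.21e+03 years.

1200 years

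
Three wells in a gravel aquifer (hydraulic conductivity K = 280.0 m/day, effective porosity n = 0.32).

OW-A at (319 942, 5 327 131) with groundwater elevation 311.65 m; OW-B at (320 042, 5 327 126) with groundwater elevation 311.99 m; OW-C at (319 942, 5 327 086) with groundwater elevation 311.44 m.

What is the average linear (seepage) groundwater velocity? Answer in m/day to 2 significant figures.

With h = a·x + b·y + c and OW-A as origin, the differences give:
  100·a + (-5)·b = +0.34
  0·a + (-45)·b = -0.21
Eliminate b (×(-45) and ×(-5), subtract): -4500·a = -16.350 → a = ∂h/∂x = +0.003633
Back-substitute: b = ∂h/∂y = +0.004667.
|∇h| = √(0.003633² + 0.004667²) = 0.005914
Seepage velocity v = K·i/n = 280.0 × 0.005914 / 0.32 = 5.175 m/day.

5.2 m/day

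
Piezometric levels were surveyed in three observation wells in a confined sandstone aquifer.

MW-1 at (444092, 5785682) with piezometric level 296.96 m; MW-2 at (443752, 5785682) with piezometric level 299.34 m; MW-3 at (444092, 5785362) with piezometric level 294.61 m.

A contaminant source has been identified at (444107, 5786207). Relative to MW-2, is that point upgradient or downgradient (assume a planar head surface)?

upgradient

∂h/∂x = (299.34 − 296.96) / (443752 − 444092) = -0.007000
∂h/∂y = (294.61 − 296.96) / (5785362 − 5785682) = +0.007344
Head at (444107, 5786207) = 296.96 + (-0.007000)·(15) + (+0.007344)·(525) = 300.71 m.
That is higher than the 299.34 m at MW-2, so the point is upgradient.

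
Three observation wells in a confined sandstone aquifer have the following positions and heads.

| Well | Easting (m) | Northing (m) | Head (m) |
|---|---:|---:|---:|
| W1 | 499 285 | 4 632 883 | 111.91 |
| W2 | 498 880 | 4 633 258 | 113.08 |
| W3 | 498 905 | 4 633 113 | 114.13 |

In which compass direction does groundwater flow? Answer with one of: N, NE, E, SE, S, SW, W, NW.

NE

Taking W1 as reference: W2−W1 = (-405, 375, +1.17); W3−W1 = (-380, 230, +2.22).
Solve a·Δx + b·Δy = Δh: det = (-405)·230 − (-380)·375 = 49350.
∂h/∂x = [(+1.17)·230 − (+2.22)·375] / 49350 = -0.01142
∂h/∂y = [(-405)·(+2.22) − (-380)·(+1.17)] / 49350 = -0.009210
Flow = −∇h = (+0.01142 east, +0.009210 north), which points northeast.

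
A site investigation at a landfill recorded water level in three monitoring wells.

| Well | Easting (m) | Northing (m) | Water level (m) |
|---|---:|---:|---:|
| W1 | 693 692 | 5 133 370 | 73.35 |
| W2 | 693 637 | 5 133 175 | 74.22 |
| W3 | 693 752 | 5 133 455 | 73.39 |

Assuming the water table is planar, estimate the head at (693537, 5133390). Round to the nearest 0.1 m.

71.4 m

With h = a·x + b·y + c and W1 as origin, the differences give:
  (-55)·a + (-195)·b = +0.87
  60·a + 85·b = +0.04
Eliminate b (×85 and ×(-195), subtract): 7025·a = 81.750 → a = ∂h/∂x = +0.01164
Back-substitute: b = ∂h/∂y = -0.007744.
h(693537, 5133390) = 73.35 + (+0.01164)·(-155) + (-0.007744)·(20) = 73.35 -1.804 -0.155 = 71.391 m.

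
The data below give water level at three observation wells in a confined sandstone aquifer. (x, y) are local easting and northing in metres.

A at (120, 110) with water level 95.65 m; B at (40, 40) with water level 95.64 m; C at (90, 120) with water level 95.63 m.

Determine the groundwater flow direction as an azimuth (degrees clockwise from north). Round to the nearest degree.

311°

Three-point gradient (reference A): Δ to B = (-80, -70, -0.01), Δ to C = (-30, 10, -0.02).
∂h/∂x = +0.0005172, ∂h/∂y = -0.0004483 (det = -2900).
Flow direction (−∇h) has components (-0.0005172 E, +0.0004483 N).
Azimuth = atan2(E, N) = atan2(-0.0005172, +0.0004483) = 310.9° ≈ 311°.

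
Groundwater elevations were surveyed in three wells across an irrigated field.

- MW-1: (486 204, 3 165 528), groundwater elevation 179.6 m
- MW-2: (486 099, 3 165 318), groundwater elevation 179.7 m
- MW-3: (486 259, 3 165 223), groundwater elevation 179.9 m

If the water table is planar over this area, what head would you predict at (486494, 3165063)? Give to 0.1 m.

Taking MW-1 as reference: MW-2−MW-1 = (-105, -210, +0.1); MW-3−MW-1 = (55, -305, +0.3).
Solve a·Δx + b·Δy = Δh: det = (-105)·(-305) − 55·(-210) = 43575.
∂h/∂x = [(+0.1)·(-305) − (+0.3)·(-210)] / 43575 = +0.0007458
∂h/∂y = [(-105)·(+0.3) − 55·(+0.1)] / 43575 = -0.0008491
h(486494, 3165063) = 179.6 + (+0.0007458)·(290) + (-0.0008491)·(-465) = 179.6 +0.216 +0.395 = 180.211 m.

180.2 m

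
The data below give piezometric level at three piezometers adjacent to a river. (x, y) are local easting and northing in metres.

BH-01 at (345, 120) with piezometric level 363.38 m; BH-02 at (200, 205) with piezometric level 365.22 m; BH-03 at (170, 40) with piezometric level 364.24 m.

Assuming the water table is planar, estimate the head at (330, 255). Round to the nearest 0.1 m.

364.5 m

With h = a·x + b·y + c and BH-01 as origin, the differences give:
  (-145)·a + 85·b = +1.84
  (-175)·a + (-80)·b = +0.86
Eliminate b (×(-80) and ×85, subtract): 26475·a = -220.300 → a = ∂h/∂x = -0.008321
Back-substitute: b = ∂h/∂y = +0.007452.
h(330, 255) = 363.38 + (-0.008321)·(-15) + (+0.007452)·(135) = 363.38 +0.125 +1.006 = 364.511 m.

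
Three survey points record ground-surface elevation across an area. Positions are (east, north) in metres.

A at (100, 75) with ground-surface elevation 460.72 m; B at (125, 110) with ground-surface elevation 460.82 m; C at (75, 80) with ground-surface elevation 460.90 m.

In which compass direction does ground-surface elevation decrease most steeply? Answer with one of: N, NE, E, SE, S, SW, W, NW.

SE

Differences from A: to B (Δx, Δy, Δh) = (25, 35, +0.10); to C = (-25, 5, +0.18).
Determinant of the coordinate differences = 25·5 − (-25)·35 = 1000.
∂z/∂x = [(+0.10)·5 − (+0.18)·35] / 1000 = -0.005800
∂z/∂y = [25·(+0.18) − (-25)·(+0.10)] / 1000 = +0.007000
Steepest decrease is along −∇f = (+0.005800 E, -0.007000 N) → southeast.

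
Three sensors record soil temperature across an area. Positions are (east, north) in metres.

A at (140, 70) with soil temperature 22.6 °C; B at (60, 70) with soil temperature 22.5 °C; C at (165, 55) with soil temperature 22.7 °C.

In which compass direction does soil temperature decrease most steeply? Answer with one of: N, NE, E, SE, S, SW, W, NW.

Three-point gradient (reference A): Δ to B = (-80, 0, -0.1), Δ to C = (25, -15, +0.1).
∂T/∂x = +0.001250, ∂T/∂y = -0.004583 (det = 1200).
Steepest decrease is along −∇f = (-0.001250 E, +0.004583 N) → north.

N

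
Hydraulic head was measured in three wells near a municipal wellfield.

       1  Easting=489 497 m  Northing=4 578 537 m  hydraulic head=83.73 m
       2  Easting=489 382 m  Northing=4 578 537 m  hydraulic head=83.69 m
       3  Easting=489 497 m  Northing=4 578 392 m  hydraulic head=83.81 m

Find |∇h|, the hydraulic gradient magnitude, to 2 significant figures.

∂h/∂x = (83.69 − 83.73) / (489382 − 489497) = +0.0003478
∂h/∂y = (83.81 − 83.73) / (4578392 − 4578537) = -0.0005517
|∇h| = √(0.0003478² + -0.0005517²) = 0.0006522

0.00065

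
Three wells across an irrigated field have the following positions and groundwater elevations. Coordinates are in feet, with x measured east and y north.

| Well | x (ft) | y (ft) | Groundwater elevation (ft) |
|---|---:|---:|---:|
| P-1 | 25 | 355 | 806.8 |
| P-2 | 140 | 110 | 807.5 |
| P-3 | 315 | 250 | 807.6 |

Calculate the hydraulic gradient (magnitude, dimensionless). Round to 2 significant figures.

Differences from P-1: to P-2 (Δx, Δy, Δh) = (115, -245, +0.7); to P-3 = (290, -105, +0.8).
Solve a·Δx + b·Δy = Δh: det = 115·(-105) − 290·(-245) = 58975.
∂h/∂x = [(+0.7)·(-105) − (+0.8)·(-245)] / 58975 = +0.002077
∂h/∂y = [115·(+0.8) − 290·(+0.7)] / 58975 = -0.001882
|∇h| = √(0.002077² + -0.001882²) = 0.002803

0.0028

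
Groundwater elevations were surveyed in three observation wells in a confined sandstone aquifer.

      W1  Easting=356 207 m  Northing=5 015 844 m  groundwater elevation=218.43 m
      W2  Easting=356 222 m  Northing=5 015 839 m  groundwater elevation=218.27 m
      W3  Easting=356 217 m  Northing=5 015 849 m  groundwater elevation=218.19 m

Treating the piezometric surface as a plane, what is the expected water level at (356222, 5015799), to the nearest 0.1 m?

Taking W1 as reference: W2−W1 = (15, -5, -0.16); W3−W1 = (10, 5, -0.24).
Determinant of the coordinate differences = 15·5 − 10·(-5) = 125.
∂h/∂x = [(-0.16)·5 − (-0.24)·(-5)] / 125 = -0.01600
∂h/∂y = [15·(-0.24) − 10·(-0.16)] / 125 = -0.01600
h(356222, 5015799) = 218.43 + (-0.01600)·(15) + (-0.01600)·(-45) = 218.43 -0.240 +0.720 = 218.910 m.

218.9 m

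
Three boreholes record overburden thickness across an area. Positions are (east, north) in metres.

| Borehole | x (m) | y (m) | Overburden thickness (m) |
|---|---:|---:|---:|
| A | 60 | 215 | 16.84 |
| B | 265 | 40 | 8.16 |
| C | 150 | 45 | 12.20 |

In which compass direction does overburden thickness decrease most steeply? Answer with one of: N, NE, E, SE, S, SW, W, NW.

E

Taking A as reference: B−A = (205, -175, -8.68); C−A = (90, -170, -4.64).
Determinant of the coordinate differences = 205·(-170) − 90·(-175) = -19100.
∂d/∂x = [(-8.68)·(-170) − (-4.64)·(-175)] / -19100 = -0.03474
∂d/∂y = [205·(-4.64) − 90·(-8.68)] / -19100 = +0.008901
Steepest decrease is along −∇f = (+0.03474 E, -0.008901 N) → east.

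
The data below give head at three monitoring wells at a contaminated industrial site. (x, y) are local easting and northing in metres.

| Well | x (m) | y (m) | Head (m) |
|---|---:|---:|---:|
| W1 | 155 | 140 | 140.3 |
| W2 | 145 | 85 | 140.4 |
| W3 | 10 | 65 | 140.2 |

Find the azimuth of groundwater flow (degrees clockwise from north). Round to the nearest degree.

Differences from W1: to W2 (Δx, Δy, Δh) = (-10, -55, +0.1); to W3 = (-145, -75, -0.1).
Determinant of the coordinate differences = (-10)·(-75) − (-145)·(-55) = -7225.
∂h/∂x = [(+0.1)·(-75) − (-0.1)·(-55)] / -7225 = +0.001799
∂h/∂y = [(-10)·(-0.1) − (-145)·(+0.1)] / -7225 = -0.002145
Flow direction (−∇h) has components (-0.001799 E, +0.002145 N).
Azimuth = atan2(E, N) = atan2(-0.001799, +0.002145) = 320.0° ≈ 320°.

320°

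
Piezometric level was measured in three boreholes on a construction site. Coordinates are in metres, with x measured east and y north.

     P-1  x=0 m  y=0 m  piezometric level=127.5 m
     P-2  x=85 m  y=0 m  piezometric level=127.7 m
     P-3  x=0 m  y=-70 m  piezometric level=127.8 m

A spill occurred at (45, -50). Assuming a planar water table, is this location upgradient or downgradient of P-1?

upgradient

∂h/∂x = (127.7 − 127.5) / (85 − 0) = +0.002353
∂h/∂y = (127.8 − 127.5) / (-70 − 0) = -0.004286
Head at (45, -50) = 127.5 + (+0.002353)·(45) + (-0.004286)·(-50) = 127.82 m.
That is higher than the 127.5 m at P-1, so the point is upgradient.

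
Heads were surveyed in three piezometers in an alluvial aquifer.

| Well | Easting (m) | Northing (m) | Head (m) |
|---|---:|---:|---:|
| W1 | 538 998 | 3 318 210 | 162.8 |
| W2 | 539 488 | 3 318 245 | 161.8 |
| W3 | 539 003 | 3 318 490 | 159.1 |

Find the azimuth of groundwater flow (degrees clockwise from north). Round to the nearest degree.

005°

With h = a·x + b·y + c and W1 as origin, the differences give:
  490·a + 35·b = -1.0
  5·a + 280·b = -3.7
Eliminate b (×280 and ×35, subtract): 137025·a = -150.50 → a = ∂h/∂x = -0.001098
Back-substitute: b = ∂h/∂y = -0.01319.
Flow direction (−∇h) has components (+0.001098 E, +0.01319 N).
Azimuth = atan2(E, N) = atan2(+0.001098, +0.01319) = 4.8° ≈ 005°.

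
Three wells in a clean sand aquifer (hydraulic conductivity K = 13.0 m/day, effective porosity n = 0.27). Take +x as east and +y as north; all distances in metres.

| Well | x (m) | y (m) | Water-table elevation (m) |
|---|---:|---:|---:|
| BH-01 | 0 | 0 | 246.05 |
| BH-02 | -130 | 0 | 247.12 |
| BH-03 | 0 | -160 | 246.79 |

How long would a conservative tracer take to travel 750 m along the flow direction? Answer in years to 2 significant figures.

4.5 years

∂h/∂x = (247.12 − 246.05) / (-130 − 0) = -0.008231
∂h/∂y = (246.79 − 246.05) / (-160 − 0) = -0.004625
|∇h| = √(-0.008231² + -0.004625²) = 0.009441
Seepage velocity v = K·i/n = 13.0 × 0.009441 / 0.27 = 0.4546 m/day.
t = 750 / 0.4546 = 1650 days = 4.52 years.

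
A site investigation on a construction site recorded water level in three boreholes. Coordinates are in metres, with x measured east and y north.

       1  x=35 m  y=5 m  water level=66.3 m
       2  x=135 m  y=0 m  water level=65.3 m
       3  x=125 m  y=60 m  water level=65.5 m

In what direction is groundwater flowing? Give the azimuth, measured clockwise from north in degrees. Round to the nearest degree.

Differences from 1: to 2 (Δx, Δy, Δh) = (100, -5, -1.0); to 3 = (90, 55, -0.8).
Determinant of the coordinate differences = 100·55 − 90·(-5) = 5950.
∂h/∂x = [(-1.0)·55 − (-0.8)·(-5)] / 5950 = -0.009916
∂h/∂y = [100·(-0.8) − 90·(-1.0)] / 5950 = +0.001681
Flow direction (−∇h) has components (+0.009916 E, -0.001681 N).
Azimuth = atan2(E, N) = atan2(+0.009916, -0.001681) = 99.6° ≈ 100°.

100°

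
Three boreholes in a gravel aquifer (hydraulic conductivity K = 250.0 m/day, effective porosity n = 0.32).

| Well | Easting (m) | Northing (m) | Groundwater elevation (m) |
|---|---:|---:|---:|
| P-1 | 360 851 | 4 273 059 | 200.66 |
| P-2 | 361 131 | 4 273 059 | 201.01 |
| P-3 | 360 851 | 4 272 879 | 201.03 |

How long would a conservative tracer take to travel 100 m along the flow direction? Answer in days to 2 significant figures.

∂h/∂x = (201.01 − 200.66) / (361131 − 360851) = +0.001250
∂h/∂y = (201.03 − 200.66) / (4272879 − 4273059) = -0.002056
|∇h| = √(0.001250² + -0.002056²) = 0.002406
Seepage velocity v = K·i/n = 250.0 × 0.002406 / 0.32 = 1.88 m/day.
t = 100 / 1.88 = 53.19 days.

53 days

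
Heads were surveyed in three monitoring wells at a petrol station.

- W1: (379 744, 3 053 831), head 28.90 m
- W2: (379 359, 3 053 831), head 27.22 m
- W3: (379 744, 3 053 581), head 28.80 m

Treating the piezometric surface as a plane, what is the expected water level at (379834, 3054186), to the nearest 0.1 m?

∂h/∂x = (27.22 − 28.90) / (379359 − 379744) = +0.004364
∂h/∂y = (28.80 − 28.90) / (3053581 − 3053831) = +0.0004000
h(379834, 3054186) = 28.90 + (+0.004364)·(90) + (+0.0004000)·(355) = 28.90 +0.393 +0.142 = 29.435 m.

29.4 m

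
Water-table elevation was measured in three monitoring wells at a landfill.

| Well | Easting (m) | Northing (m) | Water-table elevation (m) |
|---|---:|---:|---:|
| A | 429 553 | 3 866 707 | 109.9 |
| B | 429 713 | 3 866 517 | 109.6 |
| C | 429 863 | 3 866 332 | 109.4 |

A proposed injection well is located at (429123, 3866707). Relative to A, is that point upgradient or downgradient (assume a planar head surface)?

upgradient

Taking A as reference: B−A = (160, -190, -0.3); C−A = (310, -375, -0.5).
Solve a·Δx + b·Δy = Δh: det = 160·(-375) − 310·(-190) = -1100.
∂h/∂x = [(-0.3)·(-375) − (-0.5)·(-190)] / -1100 = -0.01591
∂h/∂y = [160·(-0.5) − 310·(-0.3)] / -1100 = -0.01182
Head at (429123, 3866707) = 109.9 + (-0.01591)·(-430) + (-0.01182)·(0) = 116.74 m.
That is higher than the 109.9 m at A, so the point is upgradient.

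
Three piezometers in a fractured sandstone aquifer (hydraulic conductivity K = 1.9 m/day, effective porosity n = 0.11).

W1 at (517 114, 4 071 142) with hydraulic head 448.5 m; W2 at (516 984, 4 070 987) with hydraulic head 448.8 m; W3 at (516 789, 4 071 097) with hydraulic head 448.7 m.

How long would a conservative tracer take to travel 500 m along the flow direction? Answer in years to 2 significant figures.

Differences from W1: to W2 (Δx, Δy, Δh) = (-130, -155, +0.3); to W3 = (-325, -45, +0.2).
Determinant of the coordinate differences = (-130)·(-45) − (-325)·(-155) = -44525.
∂h/∂x = [(+0.3)·(-45) − (+0.2)·(-155)] / -44525 = -0.0003930
∂h/∂y = [(-130)·(+0.2) − (-325)·(+0.3)] / -44525 = -0.001606
|∇h| = √(-0.0003930² + -0.001606²) = 0.001653
Seepage velocity v = K·i/n = 1.9 × 0.001653 / 0.11 = 0.02855 m/day.
t = 500 / 0.02855 = 1.751e+04 days = 47.9 years.

48 years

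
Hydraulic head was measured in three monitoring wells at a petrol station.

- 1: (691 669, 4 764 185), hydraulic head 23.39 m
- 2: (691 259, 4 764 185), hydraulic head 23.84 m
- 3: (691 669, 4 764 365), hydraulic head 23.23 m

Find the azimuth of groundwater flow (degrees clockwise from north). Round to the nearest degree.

∂h/∂x = (23.84 − 23.39) / (691259 − 691669) = -0.001098
∂h/∂y = (23.23 − 23.39) / (4764365 − 4764185) = -0.0008889
Flow direction (−∇h) has components (+0.001098 E, +0.0008889 N).
Azimuth = atan2(E, N) = atan2(+0.001098, +0.0008889) = 51.0° ≈ 051°.

051°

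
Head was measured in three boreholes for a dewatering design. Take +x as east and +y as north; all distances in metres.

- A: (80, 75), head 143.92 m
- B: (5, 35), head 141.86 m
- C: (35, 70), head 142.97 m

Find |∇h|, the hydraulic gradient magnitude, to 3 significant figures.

0.0246

Differences from A: to B (Δx, Δy, Δh) = (-75, -40, -2.06); to C = (-45, -5, -0.95).
Determinant of the coordinate differences = (-75)·(-5) − (-45)·(-40) = -1425.
∂h/∂x = [(-2.06)·(-5) − (-0.95)·(-40)] / -1425 = +0.01944
∂h/∂y = [(-75)·(-0.95) − (-45)·(-2.06)] / -1425 = +0.01505
|∇h| = √(0.01944² + 0.01505²) = 0.02458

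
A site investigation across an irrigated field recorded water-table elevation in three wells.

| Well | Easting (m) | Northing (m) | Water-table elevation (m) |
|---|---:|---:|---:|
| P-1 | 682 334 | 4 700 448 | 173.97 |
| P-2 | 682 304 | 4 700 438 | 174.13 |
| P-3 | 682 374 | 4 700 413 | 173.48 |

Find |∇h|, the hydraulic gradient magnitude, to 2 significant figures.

Taking P-1 as reference: P-2−P-1 = (-30, -10, +0.16); P-3−P-1 = (40, -35, -0.49).
Solve a·Δx + b·Δy = Δh: det = (-30)·(-35) − 40·(-10) = 1450.
∂h/∂x = [(+0.16)·(-35) − (-0.49)·(-10)] / 1450 = -0.007241
∂h/∂y = [(-30)·(-0.49) − 40·(+0.16)] / 1450 = +0.005724
|∇h| = √(-0.007241² + 0.005724²) = 0.00923

0.0092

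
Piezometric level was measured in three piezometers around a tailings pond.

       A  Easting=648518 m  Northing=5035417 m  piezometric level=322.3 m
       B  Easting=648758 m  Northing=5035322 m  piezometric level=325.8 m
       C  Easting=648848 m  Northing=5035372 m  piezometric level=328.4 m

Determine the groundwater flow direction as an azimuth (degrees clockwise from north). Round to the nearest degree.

Three-point gradient (reference A): Δ to B = (240, -95, +3.5), Δ to C = (330, -45, +6.1).
∂h/∂x = +0.02054, ∂h/∂y = +0.01504 (det = 20550).
Flow direction (−∇h) has components (-0.02054 E, -0.01504 N).
Azimuth = atan2(E, N) = atan2(-0.02054, -0.01504) = 233.8° ≈ 234°.

234°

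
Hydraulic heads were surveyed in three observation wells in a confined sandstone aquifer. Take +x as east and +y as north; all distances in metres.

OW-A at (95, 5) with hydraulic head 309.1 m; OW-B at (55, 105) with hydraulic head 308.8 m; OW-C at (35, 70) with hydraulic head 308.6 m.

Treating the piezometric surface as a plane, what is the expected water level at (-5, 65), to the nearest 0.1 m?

308.2 m

Differences from OW-A: to OW-B (Δx, Δy, Δh) = (-40, 100, -0.3); to OW-C = (-60, 65, -0.5).
Solve a·Δx + b·Δy = Δh: det = (-40)·65 − (-60)·100 = 3400.
∂h/∂x = [(-0.3)·65 − (-0.5)·100] / 3400 = +0.008971
∂h/∂y = [(-40)·(-0.5) − (-60)·(-0.3)] / 3400 = +0.0005882
h(-5, 65) = 309.1 + (+0.008971)·(-100) + (+0.0005882)·(60) = 309.1 -0.897 +0.035 = 308.238 m.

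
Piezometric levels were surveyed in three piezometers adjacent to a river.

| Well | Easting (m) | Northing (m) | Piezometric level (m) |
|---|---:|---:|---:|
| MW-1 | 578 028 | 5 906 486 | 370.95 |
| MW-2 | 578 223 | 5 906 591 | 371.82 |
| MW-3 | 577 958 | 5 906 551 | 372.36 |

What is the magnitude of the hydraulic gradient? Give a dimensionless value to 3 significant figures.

Three-point gradient (reference MW-1): Δ to MW-2 = (195, 105, +0.87), Δ to MW-3 = (-70, 65, +1.41).
∂h/∂x = -0.004569, ∂h/∂y = +0.01677 (det = 20025).
|∇h| = √(-0.004569² + 0.01677²) = 0.01738

0.0174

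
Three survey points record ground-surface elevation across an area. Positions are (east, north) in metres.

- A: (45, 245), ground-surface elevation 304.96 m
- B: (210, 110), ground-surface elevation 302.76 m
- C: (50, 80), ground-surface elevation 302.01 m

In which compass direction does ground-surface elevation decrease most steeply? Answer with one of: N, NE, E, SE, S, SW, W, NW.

Three-point gradient (reference A): Δ to B = (165, -135, -2.20), Δ to C = (5, -165, -2.95).
∂z/∂x = +0.001328, ∂z/∂y = +0.01792 (det = -26550).
Steepest decrease is along −∇f = (-0.001328 E, -0.01792 N) → south.

S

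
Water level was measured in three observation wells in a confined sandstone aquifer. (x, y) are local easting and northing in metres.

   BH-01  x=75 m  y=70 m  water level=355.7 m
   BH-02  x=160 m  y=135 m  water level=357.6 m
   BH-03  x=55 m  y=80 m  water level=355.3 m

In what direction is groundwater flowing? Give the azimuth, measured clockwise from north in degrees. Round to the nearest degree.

265°

Differences from BH-01: to BH-02 (Δx, Δy, Δh) = (85, 65, +1.9); to BH-03 = (-20, 10, -0.4).
Determinant of the coordinate differences = 85·10 − (-20)·65 = 2150.
∂h/∂x = [(+1.9)·10 − (-0.4)·65] / 2150 = +0.02093
∂h/∂y = [85·(-0.4) − (-20)·(+1.9)] / 2150 = +0.001860
Flow direction (−∇h) has components (-0.02093 E, -0.001860 N).
Azimuth = atan2(E, N) = atan2(-0.02093, -0.001860) = 264.9° ≈ 265°.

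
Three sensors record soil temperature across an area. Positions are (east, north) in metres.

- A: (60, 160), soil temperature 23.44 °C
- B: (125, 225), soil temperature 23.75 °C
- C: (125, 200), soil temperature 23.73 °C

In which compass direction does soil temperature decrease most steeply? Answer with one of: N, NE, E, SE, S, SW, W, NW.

Differences from A: to B (Δx, Δy, Δh) = (65, 65, +0.31); to C = (65, 40, +0.29).
Solve a·Δx + b·Δy = ΔT: det = 65·40 − 65·65 = -1625.
∂T/∂x = [(+0.31)·40 − (+0.29)·65] / -1625 = +0.003969
∂T/∂y = [65·(+0.29) − 65·(+0.31)] / -1625 = +0.0008000
Steepest decrease is along −∇f = (-0.003969 E, -0.0008000 N) → west.

W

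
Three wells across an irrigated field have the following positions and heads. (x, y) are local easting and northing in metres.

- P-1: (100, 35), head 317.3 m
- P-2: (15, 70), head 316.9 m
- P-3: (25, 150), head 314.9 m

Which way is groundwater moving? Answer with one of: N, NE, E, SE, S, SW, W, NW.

N

With h = a·x + b·y + c and P-1 as origin, the differences give:
  (-85)·a + 35·b = -0.4
  (-75)·a + 115·b = -2.4
Eliminate b (×115 and ×35, subtract): -7150·a = 38.00 → a = ∂h/∂x = -0.005315
Back-substitute: b = ∂h/∂y = -0.02434.
Flow = −∇h = (+0.005315 east, +0.02434 north), which points north.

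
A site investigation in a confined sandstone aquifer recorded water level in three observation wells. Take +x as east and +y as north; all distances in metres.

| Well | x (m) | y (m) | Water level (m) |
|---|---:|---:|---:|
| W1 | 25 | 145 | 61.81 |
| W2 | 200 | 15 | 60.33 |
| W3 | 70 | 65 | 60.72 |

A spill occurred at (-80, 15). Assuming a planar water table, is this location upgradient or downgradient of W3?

Differences from W1: to W2 (Δx, Δy, Δh) = (175, -130, -1.48); to W3 = (45, -80, -1.09).
Determinant of the coordinate differences = 175·(-80) − 45·(-130) = -8150.
∂h/∂x = [(-1.48)·(-80) − (-1.09)·(-130)] / -8150 = +0.002859
∂h/∂y = [175·(-1.09) − 45·(-1.48)] / -8150 = +0.01523
Head at (-80, 15) = 61.81 + (+0.002859)·(-105) + (+0.01523)·(-130) = 59.53 m.
That is lower than the 60.72 m at W3, so the point is downgradient.

downgradient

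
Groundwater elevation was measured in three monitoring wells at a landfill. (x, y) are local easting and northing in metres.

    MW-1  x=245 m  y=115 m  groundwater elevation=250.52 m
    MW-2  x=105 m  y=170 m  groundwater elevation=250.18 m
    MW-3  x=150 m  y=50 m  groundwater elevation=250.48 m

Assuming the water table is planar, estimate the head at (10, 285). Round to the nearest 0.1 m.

Differences from MW-1: to MW-2 (Δx, Δy, Δh) = (-140, 55, -0.34); to MW-3 = (-95, -65, -0.04).
Solve a·Δx + b·Δy = Δh: det = (-140)·(-65) − (-95)·55 = 14325.
∂h/∂x = [(-0.34)·(-65) − (-0.04)·55] / 14325 = +0.001696
∂h/∂y = [(-140)·(-0.04) − (-95)·(-0.34)] / 14325 = -0.001864
h(10, 285) = 250.52 + (+0.001696)·(-235) + (-0.001864)·(170) = 250.52 -0.399 -0.317 = 249.805 m.

249.8 m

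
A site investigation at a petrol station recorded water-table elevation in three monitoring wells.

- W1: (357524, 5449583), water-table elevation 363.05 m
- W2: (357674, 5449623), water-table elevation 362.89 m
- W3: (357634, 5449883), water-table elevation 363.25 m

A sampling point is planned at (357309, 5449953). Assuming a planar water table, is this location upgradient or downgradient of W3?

With h = a·x + b·y + c and W1 as origin, the differences give:
  150·a + 40·b = -0.16
  110·a + 300·b = +0.20
Eliminate b (×300 and ×40, subtract): 40600·a = -56.000 → a = ∂h/∂x = -0.001379
Back-substitute: b = ∂h/∂y = +0.001172.
Head at (357309, 5449953) = 363.05 + (-0.001379)·(-215) + (+0.001172)·(370) = 363.78 m.
That is higher than the 363.25 m at W3, so the point is upgradient.

upgradient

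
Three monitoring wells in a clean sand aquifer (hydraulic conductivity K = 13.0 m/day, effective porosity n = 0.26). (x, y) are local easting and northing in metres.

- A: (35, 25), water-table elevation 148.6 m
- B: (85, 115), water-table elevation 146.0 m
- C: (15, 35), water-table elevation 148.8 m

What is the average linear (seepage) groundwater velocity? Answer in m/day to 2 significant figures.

With h = a·x + b·y + c and A as origin, the differences give:
  50·a + 90·b = -2.6
  (-20)·a + 10·b = +0.2
Eliminate b (×10 and ×90, subtract): 2300·a = -44.00 → a = ∂h/∂x = -0.01913
Back-substitute: b = ∂h/∂y = -0.01826.
|∇h| = √(-0.01913² + -0.01826²) = 0.02645
Seepage velocity v = K·i/n = 13.0 × 0.02645 / 0.26 = 1.323 m/day.

1.3 m/day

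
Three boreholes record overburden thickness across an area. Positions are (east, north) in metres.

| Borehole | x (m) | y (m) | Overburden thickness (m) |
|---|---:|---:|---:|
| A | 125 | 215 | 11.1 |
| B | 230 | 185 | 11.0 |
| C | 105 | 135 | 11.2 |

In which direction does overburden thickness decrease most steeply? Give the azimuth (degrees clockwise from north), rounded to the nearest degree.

052°

Three-point gradient (reference A): Δ to B = (105, -30, -0.1), Δ to C = (-20, -80, +0.1).
∂d/∂x = -0.001222, ∂d/∂y = -0.0009444 (det = -9000).
Steepest decrease is along −∇f: components (+0.001222 E, +0.0009444 N).
Azimuth = atan2(+0.001222, +0.0009444) = 52.3° ≈ 052°.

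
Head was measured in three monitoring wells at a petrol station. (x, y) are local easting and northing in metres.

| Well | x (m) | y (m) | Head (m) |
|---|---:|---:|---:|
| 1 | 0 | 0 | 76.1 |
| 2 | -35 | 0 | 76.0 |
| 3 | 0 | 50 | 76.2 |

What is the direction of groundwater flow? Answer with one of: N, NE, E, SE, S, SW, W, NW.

SW

∂h/∂x = (76.0 − 76.1) / (-35 − 0) = +0.002857
∂h/∂y = (76.2 − 76.1) / (50 − 0) = +0.002000
Flow = −∇h = (-0.002857 east, -0.002000 north), which points southwest.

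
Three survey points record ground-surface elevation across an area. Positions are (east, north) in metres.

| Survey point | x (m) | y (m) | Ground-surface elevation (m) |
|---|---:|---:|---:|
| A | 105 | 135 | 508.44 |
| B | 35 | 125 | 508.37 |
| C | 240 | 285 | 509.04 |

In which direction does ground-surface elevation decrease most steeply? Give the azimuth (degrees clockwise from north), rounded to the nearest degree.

Three-point gradient (reference A): Δ to B = (-70, -10, -0.07), Δ to C = (135, 150, +0.60).
∂z/∂x = +0.0004918, ∂z/∂y = +0.003557 (det = -9150).
Steepest decrease is along −∇f: components (-0.0004918 E, -0.003557 N).
Azimuth = atan2(-0.0004918, -0.003557) = 187.9° ≈ 188°.

188°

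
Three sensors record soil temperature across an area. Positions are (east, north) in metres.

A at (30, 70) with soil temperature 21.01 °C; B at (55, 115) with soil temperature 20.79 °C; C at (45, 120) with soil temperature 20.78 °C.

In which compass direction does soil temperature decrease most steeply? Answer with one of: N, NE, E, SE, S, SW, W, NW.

N

With T = a·x + b·y + c and A as origin, the differences give:
  25·a + 45·b = -0.22
  15·a + 50·b = -0.23
Eliminate b (×50 and ×45, subtract): 575·a = -0.650 → a = ∂T/∂x = -0.001130
Back-substitute: b = ∂T/∂y = -0.004261.
Steepest decrease is along −∇f = (+0.001130 E, +0.004261 N) → north.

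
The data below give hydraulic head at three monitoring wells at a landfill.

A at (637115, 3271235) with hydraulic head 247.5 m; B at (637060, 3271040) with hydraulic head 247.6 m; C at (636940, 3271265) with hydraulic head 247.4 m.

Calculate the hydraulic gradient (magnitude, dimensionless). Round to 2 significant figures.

0.00079

Differences from A: to B (Δx, Δy, Δh) = (-55, -195, +0.1); to C = (-175, 30, -0.1).
Solve a·Δx + b·Δy = Δh: det = (-55)·30 − (-175)·(-195) = -35775.
∂h/∂x = [(+0.1)·30 − (-0.1)·(-195)] / -35775 = +0.0004612
∂h/∂y = [(-55)·(-0.1) − (-175)·(+0.1)] / -35775 = -0.0006429
|∇h| = √(0.0004612² + -0.0006429²) = 0.0007912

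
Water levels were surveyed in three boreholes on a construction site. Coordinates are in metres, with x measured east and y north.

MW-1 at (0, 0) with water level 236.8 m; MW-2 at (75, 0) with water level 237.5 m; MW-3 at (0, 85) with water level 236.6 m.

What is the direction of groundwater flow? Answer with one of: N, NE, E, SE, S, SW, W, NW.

W

∂h/∂x = (237.5 − 236.8) / (75 − 0) = +0.009333
∂h/∂y = (236.6 − 236.8) / (85 − 0) = -0.002353
Flow = −∇h = (-0.009333 east, +0.002353 north), which points west.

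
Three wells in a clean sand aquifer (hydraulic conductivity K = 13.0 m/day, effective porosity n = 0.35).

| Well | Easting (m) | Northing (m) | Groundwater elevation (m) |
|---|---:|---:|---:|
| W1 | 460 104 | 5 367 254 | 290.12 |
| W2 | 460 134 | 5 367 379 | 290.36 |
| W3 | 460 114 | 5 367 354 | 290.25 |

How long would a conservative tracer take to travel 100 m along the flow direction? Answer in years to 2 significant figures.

1.6 years

Differences from W1: to W2 (Δx, Δy, Δh) = (30, 125, +0.24); to W3 = (10, 100, +0.13).
Determinant of the coordinate differences = 30·100 − 10·125 = 1750.
∂h/∂x = [(+0.24)·100 − (+0.13)·125] / 1750 = +0.004429
∂h/∂y = [30·(+0.13) − 10·(+0.24)] / 1750 = +0.0008571
|∇h| = √(0.004429² + 0.0008571²) = 0.004511
Seepage velocity v = K·i/n = 13.0 × 0.004511 / 0.35 = 0.1676 m/day.
t = 100 / 0.1676 = 596.7 days = 1.63 years.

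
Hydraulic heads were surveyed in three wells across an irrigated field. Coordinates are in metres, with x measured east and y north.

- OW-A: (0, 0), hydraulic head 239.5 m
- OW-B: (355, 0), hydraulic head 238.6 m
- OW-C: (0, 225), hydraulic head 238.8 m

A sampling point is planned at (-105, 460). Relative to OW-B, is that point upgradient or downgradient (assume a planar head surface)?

∂h/∂x = (238.6 − 239.5) / (355 − 0) = -0.002535
∂h/∂y = (238.8 − 239.5) / (225 − 0) = -0.003111
Head at (-105, 460) = 239.5 + (-0.002535)·(-105) + (-0.003111)·(460) = 238.34 m.
That is lower than the 238.6 m at OW-B, so the point is downgradient.

downgradient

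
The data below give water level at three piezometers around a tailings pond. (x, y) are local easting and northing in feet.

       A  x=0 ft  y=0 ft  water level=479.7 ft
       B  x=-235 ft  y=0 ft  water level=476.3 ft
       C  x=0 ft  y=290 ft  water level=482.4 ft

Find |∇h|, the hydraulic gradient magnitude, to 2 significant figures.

∂h/∂x = (476.3 − 479.7) / (-235 − 0) = +0.01447
∂h/∂y = (482.4 − 479.7) / (290 − 0) = +0.009310
|∇h| = √(0.01447² + 0.009310²) = 0.01721

0.017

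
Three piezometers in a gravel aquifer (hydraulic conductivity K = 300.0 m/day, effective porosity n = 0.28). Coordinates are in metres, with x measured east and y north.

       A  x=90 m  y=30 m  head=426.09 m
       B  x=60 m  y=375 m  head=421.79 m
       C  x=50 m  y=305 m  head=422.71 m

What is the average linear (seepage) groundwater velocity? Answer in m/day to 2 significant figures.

14 m/day

Taking A as reference: B−A = (-30, 345, -4.30); C−A = (-40, 275, -3.38).
Solve a·Δx + b·Δy = Δh: det = (-30)·275 − (-40)·345 = 5550.
∂h/∂x = [(-4.30)·275 − (-3.38)·345] / 5550 = -0.002955
∂h/∂y = [(-30)·(-3.38) − (-40)·(-4.30)] / 5550 = -0.01272
|∇h| = √(-0.002955² + -0.01272²) = 0.01306
Seepage velocity v = K·i/n = 300.0 × 0.01306 / 0.28 = 13.99 m/day.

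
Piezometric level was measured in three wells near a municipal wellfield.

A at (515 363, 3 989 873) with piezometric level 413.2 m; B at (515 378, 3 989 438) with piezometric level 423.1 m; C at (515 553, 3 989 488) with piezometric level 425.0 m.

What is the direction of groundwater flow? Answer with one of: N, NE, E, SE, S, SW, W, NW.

With h = a·x + b·y + c and A as origin, the differences give:
  15·a + (-435)·b = +9.9
  190·a + (-385)·b = +11.8
Eliminate b (×(-385) and ×(-435), subtract): 76875·a = 1321.50 → a = ∂h/∂x = +0.01719
Back-substitute: b = ∂h/∂y = -0.02217.
Flow = −∇h = (-0.01719 east, +0.02217 north), which points northwest.

NW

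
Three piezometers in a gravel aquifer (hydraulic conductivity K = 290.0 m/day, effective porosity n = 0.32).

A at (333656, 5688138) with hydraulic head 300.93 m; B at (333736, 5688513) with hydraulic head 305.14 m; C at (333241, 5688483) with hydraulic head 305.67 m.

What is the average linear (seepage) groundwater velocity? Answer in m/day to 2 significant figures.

Three-point gradient (reference A): Δ to B = (80, 375, +4.21), Δ to C = (-415, 345, +4.74).
∂h/∂x = -0.001774, ∂h/∂y = +0.01161 (det = 183225).
|∇h| = √(-0.001774² + 0.01161²) = 0.01174
Seepage velocity v = K·i/n = 290.0 × 0.01174 / 0.32 = 10.64 m/day.

11 m/day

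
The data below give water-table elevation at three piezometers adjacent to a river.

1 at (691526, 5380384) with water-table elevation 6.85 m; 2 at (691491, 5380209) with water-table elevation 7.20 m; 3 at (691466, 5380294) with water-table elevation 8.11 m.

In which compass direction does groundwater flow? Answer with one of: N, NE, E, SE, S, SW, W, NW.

E

Taking 1 as reference: 2−1 = (-35, -175, +0.35); 3−1 = (-60, -90, +1.26).
Determinant of the coordinate differences = (-35)·(-90) − (-60)·(-175) = -7350.
∂h/∂x = [(+0.35)·(-90) − (+1.26)·(-175)] / -7350 = -0.02571
∂h/∂y = [(-35)·(+1.26) − (-60)·(+0.35)] / -7350 = +0.003143
Flow = −∇h = (+0.02571 east, -0.003143 north), which points east.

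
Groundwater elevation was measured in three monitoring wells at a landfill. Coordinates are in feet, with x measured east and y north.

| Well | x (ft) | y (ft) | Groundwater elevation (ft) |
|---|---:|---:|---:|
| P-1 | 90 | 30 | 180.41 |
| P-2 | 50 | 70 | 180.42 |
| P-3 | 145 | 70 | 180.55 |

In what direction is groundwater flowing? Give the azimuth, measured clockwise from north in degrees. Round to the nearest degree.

220°

Taking P-1 as reference: P-2−P-1 = (-40, 40, +0.01); P-3−P-1 = (55, 40, +0.14).
Solve a·Δx + b·Δy = Δh: det = (-40)·40 − 55·40 = -3800.
∂h/∂x = [(+0.01)·40 − (+0.14)·40] / -3800 = +0.001368
∂h/∂y = [(-40)·(+0.14) − 55·(+0.01)] / -3800 = +0.001618
Flow direction (−∇h) has components (-0.001368 E, -0.001618 N).
Azimuth = atan2(E, N) = atan2(-0.001368, -0.001618) = 220.2° ≈ 220°.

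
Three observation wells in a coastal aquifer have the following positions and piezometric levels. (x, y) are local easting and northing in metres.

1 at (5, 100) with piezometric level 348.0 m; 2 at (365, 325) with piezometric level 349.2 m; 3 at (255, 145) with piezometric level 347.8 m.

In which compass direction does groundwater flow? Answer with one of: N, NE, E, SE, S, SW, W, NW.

With h = a·x + b·y + c and 1 as origin, the differences give:
  360·a + 225·b = +1.2
  250·a + 45·b = -0.2
Eliminate b (×45 and ×225, subtract): -40050·a = 99.00 → a = ∂h/∂x = -0.002472
Back-substitute: b = ∂h/∂y = +0.009288.
Flow = −∇h = (+0.002472 east, -0.009288 north), which points south.

S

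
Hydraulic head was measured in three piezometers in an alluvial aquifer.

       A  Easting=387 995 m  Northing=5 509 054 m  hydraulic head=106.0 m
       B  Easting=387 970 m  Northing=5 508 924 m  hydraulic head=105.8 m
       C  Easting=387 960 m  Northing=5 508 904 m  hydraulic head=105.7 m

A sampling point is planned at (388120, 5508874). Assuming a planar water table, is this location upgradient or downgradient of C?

upgradient

Differences from A: to B (Δx, Δy, Δh) = (-25, -130, -0.2); to C = (-35, -150, -0.3).
Determinant of the coordinate differences = (-25)·(-150) − (-35)·(-130) = -800.
∂h/∂x = [(-0.2)·(-150) − (-0.3)·(-130)] / -800 = +0.01125
∂h/∂y = [(-25)·(-0.3) − (-35)·(-0.2)] / -800 = -0.0006250
Head at (388120, 5508874) = 106.0 + (+0.01125)·(125) + (-0.0006250)·(-180) = 107.52 m.
That is higher than the 105.7 m at C, so the point is upgradient.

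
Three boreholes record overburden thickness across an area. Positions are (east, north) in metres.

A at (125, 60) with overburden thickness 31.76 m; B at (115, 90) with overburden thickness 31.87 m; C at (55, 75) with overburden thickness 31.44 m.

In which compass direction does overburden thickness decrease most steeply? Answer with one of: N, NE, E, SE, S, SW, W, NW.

SW

With d = a·x + b·y + c and A as origin, the differences give:
  (-10)·a + 30·b = +0.11
  (-70)·a + 15·b = -0.32
Eliminate b (×15 and ×30, subtract): 1950·a = 11.250 → a = ∂d/∂x = +0.005769
Back-substitute: b = ∂d/∂y = +0.005590.
Steepest decrease is along −∇f = (-0.005769 E, -0.005590 N) → southwest.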